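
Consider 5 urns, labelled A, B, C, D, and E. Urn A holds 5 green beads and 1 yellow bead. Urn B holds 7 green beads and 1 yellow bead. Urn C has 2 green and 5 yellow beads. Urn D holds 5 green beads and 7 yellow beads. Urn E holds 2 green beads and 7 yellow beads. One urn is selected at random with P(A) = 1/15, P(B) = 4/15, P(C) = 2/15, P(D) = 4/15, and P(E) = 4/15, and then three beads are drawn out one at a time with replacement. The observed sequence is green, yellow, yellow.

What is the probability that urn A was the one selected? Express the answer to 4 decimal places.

0.0157

Under each hypothesis, the probability of the observed sequence is: P(data | urn A) = (5/6)(1/6)(1/6) = 0.023148; P(data | urn B) = (7/8)(1/8)(1/8) = 0.013672; P(data | urn C) = (2/7)(5/7)(5/7) = 0.14577; P(data | urn D) = (5/12)(7/12)(7/12) = 0.14178; P(data | urn E) = (2/9)(7/9)(7/9) = 0.13443.
The prior-weighted likelihoods are 1/15 · 0.023148 = 0.0015432, 4/15 · 0.013672 = 0.0036458, 2/15 · 0.14577 = 0.019436, 4/15 · 0.14178 = 0.037809, 4/15 · 0.13443 = 0.035848; summing to 0.098282.
Hence P(urn A | data) = (0.0015432) / (0.098282) = 0.015702.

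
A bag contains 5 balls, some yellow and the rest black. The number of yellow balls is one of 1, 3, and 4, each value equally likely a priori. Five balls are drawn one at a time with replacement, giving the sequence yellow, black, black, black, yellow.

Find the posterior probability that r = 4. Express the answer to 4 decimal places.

0.1053

Compute the likelihood of the observed sequence for each case: P(data | r = 1) = (1/5)(4/5)(4/5)(4/5)(1/5) = 0.02048; P(data | r = 3) = (3/5)(2/5)(2/5)(2/5)(3/5) = 0.02304; P(data | r = 4) = (4/5)(1/5)(1/5)(1/5)(4/5) = 0.00512.
The prior-weighted likelihoods are 1/3 · 0.02048 = 0.0068267, 1/3 · 0.02304 = 0.00768, 1/3 · 0.00512 = 0.0017067; these sum to 0.016213.
So P(r = 4 | data) = (0.0017067) / (0.016213) = 0.10526.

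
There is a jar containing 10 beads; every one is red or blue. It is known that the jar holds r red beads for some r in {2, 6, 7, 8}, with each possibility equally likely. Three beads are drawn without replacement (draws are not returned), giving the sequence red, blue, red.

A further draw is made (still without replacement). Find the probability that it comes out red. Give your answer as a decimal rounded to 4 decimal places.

0.6807

Under each hypothesis, the probability of the observed sequence is: P(data | r = 2) = (2/10)(8/9)(1/8) = 0.022222; P(data | r = 6) = (6/10)(4/9)(5/8) = 0.16667; P(data | r = 7) = (7/10)(3/9)(6/8) = 0.175; P(data | r = 8) = (8/10)(2/9)(7/8) = 0.15556.
Weighting by the prior gives 1/4 · 0.022222 = 0.0055556, 1/4 · 0.16667 = 0.041667, 1/4 · 0.175 = 0.04375, 1/4 · 0.15556 = 0.038889; summing to 0.12986.
Normalising, the posterior is P(r = 2 | data) = 0.042781, P(r = 6 | data) = 0.32086, P(r = 7 | data) = 0.3369, P(r = 8 | data) = 0.29947.
The predictive probability is P(red next | data) = (0)(0.042781) + (4/7)(0.32086) + (5/7)(0.3369) + (6/7)(0.29947) = 0.68067.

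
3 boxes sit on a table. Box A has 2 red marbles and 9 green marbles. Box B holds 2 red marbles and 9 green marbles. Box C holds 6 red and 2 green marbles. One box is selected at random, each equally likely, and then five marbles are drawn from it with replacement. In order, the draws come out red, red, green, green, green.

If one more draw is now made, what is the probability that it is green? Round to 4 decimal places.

0.7072

Under each hypothesis, the probability of the observed sequence is: P(data | box A) = (2/11)(2/11)(9/11)(9/11)(9/11) = 0.018106; P(data | box B) = (2/11)(2/11)(9/11)(9/11)(9/11) = 0.018106; P(data | box C) = (6/8)(6/8)(2/8)(2/8)(2/8) = 0.0087891.
Weighting by the prior gives 1/3 · 0.018106 = 0.0060354, 1/3 · 0.018106 = 0.0060354, 1/3 · 0.0087891 = 0.0029297; summing to 0.015.
The posterior is then P(box A | data) = 0.40235, P(box B | data) = 0.40235, P(box C | data) = 0.19531.
The predictive probability is P(green next | data) = (9/11)(0.40235) + (9/11)(0.40235) + (1/4)(0.19531) = 0.70721.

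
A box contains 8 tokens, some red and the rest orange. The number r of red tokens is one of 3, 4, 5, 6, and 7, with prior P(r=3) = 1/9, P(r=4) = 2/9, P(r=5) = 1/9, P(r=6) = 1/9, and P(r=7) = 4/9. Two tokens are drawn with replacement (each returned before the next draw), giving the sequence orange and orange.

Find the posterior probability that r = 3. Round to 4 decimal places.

Compute the likelihood of the observed sequence for each case: P(data | r = 3) = (5/8)(5/8) = 25/64; P(data | r = 4) = (4/8)(4/8) = 1/4; P(data | r = 5) = (3/8)(3/8) = 9/64; P(data | r = 6) = (2/8)(2/8) = 1/16; P(data | r = 7) = (1/8)(1/8) = 1/64.
The prior-weighted likelihoods are 1/9 · 25/64 = 25/576, 2/9 · 1/4 = 1/18, 1/9 · 9/64 = 1/64, 1/9 · 1/16 = 1/144, 4/9 · 1/64 = 1/144; these sum to 37/288.
By Bayes' rule, P(r = 3 | data) = (25/576) / (37/288) = 25/74.

0.3378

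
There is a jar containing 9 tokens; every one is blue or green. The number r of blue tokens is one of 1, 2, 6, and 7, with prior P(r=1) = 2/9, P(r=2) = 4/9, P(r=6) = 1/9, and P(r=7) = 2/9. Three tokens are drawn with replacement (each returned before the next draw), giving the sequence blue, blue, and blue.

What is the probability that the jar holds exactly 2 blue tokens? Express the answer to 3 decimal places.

Compute the likelihood of the observed sequence for each case: P(data | r = 1) = (1/9)(1/9)(1/9) = 0.0013717; P(data | r = 2) = (2/9)(2/9)(2/9) = 0.010974; P(data | r = 6) = (6/9)(6/9)(6/9) = 0.2963; P(data | r = 7) = (7/9)(7/9)(7/9) = 0.47051.
Multiplying each by its prior: 2/9 · 0.0013717 = 0.00030483, 4/9 · 0.010974 = 0.0048773, 1/9 · 0.2963 = 0.032922, 2/9 · 0.47051 = 0.10456; with total 0.14266.
Hence P(r = 2 | data) = (0.0048773) / (0.14266) = 0.034188.

0.034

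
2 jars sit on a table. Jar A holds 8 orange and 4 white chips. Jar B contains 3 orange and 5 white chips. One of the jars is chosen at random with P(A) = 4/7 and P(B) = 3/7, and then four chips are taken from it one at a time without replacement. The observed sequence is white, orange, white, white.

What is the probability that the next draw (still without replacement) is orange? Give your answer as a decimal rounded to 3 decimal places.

Under each hypothesis, the probability of the observed sequence is: P(data | jar A) = (4/12)(8/11)(3/10)(2/9) = 0.016162; P(data | jar B) = (5/8)(3/7)(4/6)(3/5) = 0.10714.
The prior-weighted likelihoods are 4/7 · 0.016162 = 0.0092352, 3/7 · 0.10714 = 0.045918; with total 0.055154.
Dividing through by the total gives posterior P(jar A | data) = 0.16745, P(jar B | data) = 0.83255.
So P(orange next | data) = Σ P(orange next | H) P(H | data) = (7/8)(0.16745) + (1/2)(0.83255) = 0.56279.

0.563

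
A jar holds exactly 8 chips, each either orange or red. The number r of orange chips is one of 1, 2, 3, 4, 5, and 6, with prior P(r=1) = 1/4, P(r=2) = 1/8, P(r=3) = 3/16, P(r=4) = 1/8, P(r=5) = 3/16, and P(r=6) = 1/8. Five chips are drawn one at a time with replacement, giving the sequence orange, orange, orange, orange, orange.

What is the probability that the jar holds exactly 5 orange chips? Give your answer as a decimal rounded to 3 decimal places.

The likelihood of the observed sequence under each hypothesis: P(data | r = 1) = (1/8)(1/8)(1/8)(1/8)(1/8) = 3.0518e-05; P(data | r = 2) = (2/8)(2/8)(2/8)(2/8)(2/8) = 0.00097656; P(data | r = 3) = (3/8)(3/8)(3/8)(3/8)(3/8) = 0.0074158; P(data | r = 4) = (4/8)(4/8)(4/8)(4/8)(4/8) = 0.03125; P(data | r = 5) = (5/8)(5/8)(5/8)(5/8)(5/8) = 0.095367; P(data | r = 6) = (6/8)(6/8)(6/8)(6/8)(6/8) = 0.2373.
Weighting by the prior gives 1/4 · 3.0518e-05 = 7.6294e-06, 1/8 · 0.00097656 = 0.00012207, 3/16 · 0.0074158 = 0.0013905, 1/8 · 0.03125 = 0.0039062, 3/16 · 0.095367 = 0.017881, 1/8 · 0.2373 = 0.029663; with total 0.052971.
By Bayes' rule, P(r = 5 | data) = (0.017881) / (0.052971) = 0.33757.

0.338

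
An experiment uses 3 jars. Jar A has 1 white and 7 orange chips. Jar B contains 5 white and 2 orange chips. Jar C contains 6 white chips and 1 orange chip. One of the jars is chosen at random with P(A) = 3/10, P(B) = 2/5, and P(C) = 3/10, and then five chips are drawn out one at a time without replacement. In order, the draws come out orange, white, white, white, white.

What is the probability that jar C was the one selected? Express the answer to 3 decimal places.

0.529

Under each hypothesis, the probability of the observed sequence is: P(data | jar A) = (7/8)(1/7)(0/6) = 0; P(data | jar B) = (2/7)(5/6)(4/5)(3/4)(2/3) = 2/21; P(data | jar C) = (1/7)(6/6)(5/5)(4/4)(3/3) = 1/7.
The prior-weighted likelihoods are 3/10 · 0 = 0, 2/5 · 2/21 = 4/105, 3/10 · 1/7 = 3/70; with total 17/210.
By Bayes' rule, P(jar C | data) = (3/70) / (17/210) = 9/17.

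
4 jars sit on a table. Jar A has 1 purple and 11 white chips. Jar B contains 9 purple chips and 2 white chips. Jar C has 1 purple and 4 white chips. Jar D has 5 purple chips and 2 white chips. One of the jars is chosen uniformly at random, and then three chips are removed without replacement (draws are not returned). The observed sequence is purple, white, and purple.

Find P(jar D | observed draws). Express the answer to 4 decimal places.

Compute the likelihood of the observed sequence for each case: P(data | jar A) = (1/12)(11/11)(0/10) = 0; P(data | jar B) = (9/11)(2/10)(8/9) = 0.14545; P(data | jar C) = (1/5)(4/4)(0/3) = 0; P(data | jar D) = (5/7)(2/6)(4/5) = 0.19048.
Weighting by the prior gives 1/4 · 0 = 0, 1/4 · 0.14545 = 0.036364, 1/4 · 0 = 0, 1/4 · 0.19048 = 0.047619; with total 0.083983.
Hence P(jar D | data) = (0.047619) / (0.083983) = 0.56701.

0.5670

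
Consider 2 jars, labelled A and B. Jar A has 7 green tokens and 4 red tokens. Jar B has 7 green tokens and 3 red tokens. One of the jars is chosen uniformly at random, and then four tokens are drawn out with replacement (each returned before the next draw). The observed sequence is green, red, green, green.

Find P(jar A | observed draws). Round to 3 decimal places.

0.477

Under each hypothesis, the probability of the observed sequence is: P(data | jar A) = (7/11)(4/11)(7/11)(7/11) = 0.093709; P(data | jar B) = (7/10)(3/10)(7/10)(7/10) = 0.1029.
Multiplying each by its prior: 1/2 · 0.093709 = 0.046855, 1/2 · 0.1029 = 0.05145; these sum to 0.098305.
So P(jar A | data) = (0.046855) / (0.098305) = 0.47663.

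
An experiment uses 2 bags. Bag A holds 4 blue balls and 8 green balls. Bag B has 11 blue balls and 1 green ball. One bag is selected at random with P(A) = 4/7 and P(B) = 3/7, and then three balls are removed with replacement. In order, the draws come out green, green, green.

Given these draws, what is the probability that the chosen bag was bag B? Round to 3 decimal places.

The likelihood of the observed sequence under each hypothesis: P(data | bag A) = (8/12)(8/12)(8/12) = 0.2963; P(data | bag B) = (1/12)(1/12)(1/12) = 0.0005787.
Weighting by the prior gives 4/7 · 0.2963 = 0.16931, 3/7 · 0.0005787 = 0.00024802; these sum to 0.16956.
So P(bag B | data) = (0.00024802) / (0.16956) = 0.0014627.

0.001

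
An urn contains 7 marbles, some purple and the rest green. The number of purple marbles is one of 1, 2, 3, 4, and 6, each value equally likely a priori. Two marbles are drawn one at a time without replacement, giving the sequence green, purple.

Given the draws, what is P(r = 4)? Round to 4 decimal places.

0.2609

Compute the likelihood of the observed sequence for each case: P(data | r = 1) = (6/7)(1/6) = 1/7; P(data | r = 2) = (5/7)(2/6) = 5/21; P(data | r = 3) = (4/7)(3/6) = 2/7; P(data | r = 4) = (3/7)(4/6) = 2/7; P(data | r = 6) = (1/7)(6/6) = 1/7.
The prior-weighted likelihoods are 1/5 · 1/7 = 1/35, 1/5 · 5/21 = 1/21, 1/5 · 2/7 = 2/35, 1/5 · 2/7 = 2/35, 1/5 · 1/7 = 1/35; with total 23/105.
So P(r = 4 | data) = (2/35) / (23/105) = 6/23.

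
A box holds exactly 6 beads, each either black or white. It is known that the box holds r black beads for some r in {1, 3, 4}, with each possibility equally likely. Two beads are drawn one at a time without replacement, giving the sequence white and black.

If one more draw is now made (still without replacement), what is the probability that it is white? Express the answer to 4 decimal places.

The likelihood of the observed sequence under each hypothesis: P(data | r = 1) = (5/6)(1/5) = 1/6; P(data | r = 3) = (3/6)(3/5) = 3/10; P(data | r = 4) = (2/6)(4/5) = 4/15.
Multiplying each by its prior: 1/3 · 1/6 = 1/18, 1/3 · 3/10 = 1/10, 1/3 · 4/15 = 4/45; these sum to 11/45.
The posterior is then P(r = 1 | data) = 5/22, P(r = 3 | data) = 9/22, P(r = 4 | data) = 4/11.
The predictive probability is P(white next | data) = (1)(5/22) + (1/2)(9/22) + (1/4)(4/11) = 23/44.

0.5227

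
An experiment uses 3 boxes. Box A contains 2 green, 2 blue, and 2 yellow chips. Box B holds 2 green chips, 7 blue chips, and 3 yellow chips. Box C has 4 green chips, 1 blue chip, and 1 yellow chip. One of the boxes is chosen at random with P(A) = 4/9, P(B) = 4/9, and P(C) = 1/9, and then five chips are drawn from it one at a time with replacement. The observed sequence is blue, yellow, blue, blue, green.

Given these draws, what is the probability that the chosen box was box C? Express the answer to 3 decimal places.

0.010

The likelihood of the observed sequence under each hypothesis: P(data | box A) = (2/6)(2/6)(2/6)(2/6)(2/6) = 0.0041152; P(data | box B) = (7/12)(3/12)(7/12)(7/12)(2/12) = 0.0082706; P(data | box C) = (1/6)(1/6)(1/6)(1/6)(4/6) = 0.0005144.
The prior-weighted likelihoods are 4/9 · 0.0041152 = 0.001829, 4/9 · 0.0082706 = 0.0036758, 1/9 · 0.0005144 = 5.7156e-05; summing to 0.005562.
So P(box C | data) = (5.7156e-05) / (0.005562) = 0.010276.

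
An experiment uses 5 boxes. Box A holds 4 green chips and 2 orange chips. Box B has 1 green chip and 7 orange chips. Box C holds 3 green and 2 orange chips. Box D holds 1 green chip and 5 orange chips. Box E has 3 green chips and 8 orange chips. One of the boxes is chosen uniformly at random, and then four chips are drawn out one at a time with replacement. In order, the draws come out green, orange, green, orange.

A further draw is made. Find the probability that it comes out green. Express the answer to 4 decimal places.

For each hypothesis, P(data | H) works out to: P(data | box A) = (4/6)(2/6)(4/6)(2/6) = 0.049383; P(data | box B) = (1/8)(7/8)(1/8)(7/8) = 0.011963; P(data | box C) = (3/5)(2/5)(3/5)(2/5) = 0.0576; P(data | box D) = (1/6)(5/6)(1/6)(5/6) = 0.01929; P(data | box E) = (3/11)(8/11)(3/11)(8/11) = 0.039342.
Multiplying each by its prior: 1/5 · 0.049383 = 0.0098765, 1/5 · 0.011963 = 0.0023926, 1/5 · 0.0576 = 0.01152, 1/5 · 0.01929 = 0.003858, 1/5 · 0.039342 = 0.0078683; summing to 0.035515.
Dividing through by the total gives posterior P(box A | data) = 0.27809, P(box B | data) = 0.067367, P(box C | data) = 0.32437, P(box D | data) = 0.10863, P(box E | data) = 0.22155.
So P(green next | data) = Σ P(green next | H) P(H | data) = (2/3)(0.27809) + (1/8)(0.067367) + (3/5)(0.32437) + (1/6)(0.10863) + (3/11)(0.22155) = 0.46696.

0.4670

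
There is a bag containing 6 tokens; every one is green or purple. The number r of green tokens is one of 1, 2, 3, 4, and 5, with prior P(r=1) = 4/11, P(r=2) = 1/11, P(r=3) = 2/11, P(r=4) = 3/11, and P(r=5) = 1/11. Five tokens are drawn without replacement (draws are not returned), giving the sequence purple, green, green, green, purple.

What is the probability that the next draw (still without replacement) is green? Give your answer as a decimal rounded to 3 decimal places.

Under each hypothesis, the probability of the observed sequence is: P(data | r = 1) = (5/6)(1/5)(0/4) = 0; P(data | r = 2) = (4/6)(2/5)(1/4)(0/3) = 0; P(data | r = 3) = (3/6)(3/5)(2/4)(1/3)(2/2) = 1/20; P(data | r = 4) = (2/6)(4/5)(3/4)(2/3)(1/2) = 1/15; P(data | r = 5) = (1/6)(5/5)(4/4)(3/3)(0/2) = 0.
Weighting by the prior gives 4/11 · 0 = 0, 1/11 · 0 = 0, 2/11 · 1/20 = 1/110, 3/11 · 1/15 = 1/55, 1/11 · 0 = 0; these sum to 3/110.
Normalising, the posterior is P(r = 1 | data) = 0, P(r = 2 | data) = 0, P(r = 3 | data) = 1/3, P(r = 4 | data) = 2/3, P(r = 5 | data) = 0.
The predictive probability is P(green next | data) = (0)(1/3) + (1)(2/3) = 2/3.

0.667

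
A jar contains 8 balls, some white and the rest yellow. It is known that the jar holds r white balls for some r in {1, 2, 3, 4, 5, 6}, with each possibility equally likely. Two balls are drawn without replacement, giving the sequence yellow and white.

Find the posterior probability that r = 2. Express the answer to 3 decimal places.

0.156

Compute the likelihood of the observed sequence for each case: P(data | r = 1) = (7/8)(1/7) = 1/8; P(data | r = 2) = (6/8)(2/7) = 3/14; P(data | r = 3) = (5/8)(3/7) = 15/56; P(data | r = 4) = (4/8)(4/7) = 2/7; P(data | r = 5) = (3/8)(5/7) = 15/56; P(data | r = 6) = (2/8)(6/7) = 3/14.
Weighting by the prior gives 1/6 · 1/8 = 1/48, 1/6 · 3/14 = 1/28, 1/6 · 15/56 = 5/112, 1/6 · 2/7 = 1/21, 1/6 · 15/56 = 5/112, 1/6 · 3/14 = 1/28; summing to 11/48.
So P(r = 2 | data) = (1/28) / (11/48) = 12/77.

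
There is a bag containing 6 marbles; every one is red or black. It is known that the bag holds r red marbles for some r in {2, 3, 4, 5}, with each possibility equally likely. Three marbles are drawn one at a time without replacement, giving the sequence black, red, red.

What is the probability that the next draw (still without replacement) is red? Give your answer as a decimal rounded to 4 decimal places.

The likelihood of the observed sequence under each hypothesis: P(data | r = 2) = (4/6)(2/5)(1/4) = 1/15; P(data | r = 3) = (3/6)(3/5)(2/4) = 3/20; P(data | r = 4) = (2/6)(4/5)(3/4) = 1/5; P(data | r = 5) = (1/6)(5/5)(4/4) = 1/6.
Weighting by the prior gives 1/4 · 1/15 = 1/60, 1/4 · 3/20 = 3/80, 1/4 · 1/5 = 1/20, 1/4 · 1/6 = 1/24; these sum to 7/48.
Dividing through by the total gives posterior P(r = 2 | data) = 4/35, P(r = 3 | data) = 9/35, P(r = 4 | data) = 12/35, P(r = 5 | data) = 2/7.
Averaging over the posterior, P(red next | data) = (0)(4/35) + (1/3)(9/35) + (2/3)(12/35) + (1)(2/7) = 3/5.

0.6000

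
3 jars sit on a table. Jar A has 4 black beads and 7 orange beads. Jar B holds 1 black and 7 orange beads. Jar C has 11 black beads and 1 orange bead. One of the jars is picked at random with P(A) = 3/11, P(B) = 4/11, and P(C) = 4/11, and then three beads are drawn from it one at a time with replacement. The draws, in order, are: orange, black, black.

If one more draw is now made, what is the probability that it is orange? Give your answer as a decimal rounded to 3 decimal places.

Under each hypothesis, the probability of the observed sequence is: P(data | jar A) = (7/11)(4/11)(4/11) = 0.084147; P(data | jar B) = (7/8)(1/8)(1/8) = 0.013672; P(data | jar C) = (1/12)(11/12)(11/12) = 0.070023.
The prior-weighted likelihoods are 3/11 · 0.084147 = 0.022949, 4/11 · 0.013672 = 0.0049716, 4/11 · 0.070023 = 0.025463; with total 0.053384.
Normalising, the posterior is P(jar A | data) = 0.42989, P(jar B | data) = 0.093129, P(jar C | data) = 0.47698.
Averaging over the posterior, P(orange next | data) = (7/11)(0.42989) + (7/8)(0.093129) + (1/12)(0.47698) = 0.3948.

0.395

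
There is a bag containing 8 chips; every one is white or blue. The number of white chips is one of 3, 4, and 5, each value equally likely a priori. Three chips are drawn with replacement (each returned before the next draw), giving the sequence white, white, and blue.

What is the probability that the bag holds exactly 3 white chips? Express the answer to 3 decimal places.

The likelihood of the observed sequence under each hypothesis: P(data | r = 3) = (3/8)(3/8)(5/8) = 45/512; P(data | r = 4) = (4/8)(4/8)(4/8) = 1/8; P(data | r = 5) = (5/8)(5/8)(3/8) = 75/512.
Multiplying each by its prior: 1/3 · 45/512 = 15/512, 1/3 · 1/8 = 1/24, 1/3 · 75/512 = 25/512; summing to 23/192.
Hence P(r = 3 | data) = (15/512) / (23/192) = 45/184.

0.245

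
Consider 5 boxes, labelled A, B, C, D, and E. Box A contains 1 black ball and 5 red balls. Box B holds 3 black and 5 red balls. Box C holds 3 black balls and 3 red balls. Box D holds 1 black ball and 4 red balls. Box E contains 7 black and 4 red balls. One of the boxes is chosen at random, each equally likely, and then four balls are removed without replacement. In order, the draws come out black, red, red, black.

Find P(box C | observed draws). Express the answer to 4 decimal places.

0.4254

The likelihood of the observed sequence under each hypothesis: P(data | box A) = (1/6)(5/5)(4/4)(0/3) = 0; P(data | box B) = (3/8)(5/7)(4/6)(2/5) = 0.071429; P(data | box C) = (3/6)(3/5)(2/4)(2/3) = 0.1; P(data | box D) = (1/5)(4/4)(3/3)(0/2) = 0; P(data | box E) = (7/11)(4/10)(3/9)(6/8) = 0.063636.
Weighting by the prior gives 1/5 · 0 = 0, 1/5 · 0.071429 = 0.014286, 1/5 · 0.1 = 0.02, 1/5 · 0 = 0, 1/5 · 0.063636 = 0.012727; with total 0.047013.
Hence P(box C | data) = (0.02) / (0.047013) = 0.42541.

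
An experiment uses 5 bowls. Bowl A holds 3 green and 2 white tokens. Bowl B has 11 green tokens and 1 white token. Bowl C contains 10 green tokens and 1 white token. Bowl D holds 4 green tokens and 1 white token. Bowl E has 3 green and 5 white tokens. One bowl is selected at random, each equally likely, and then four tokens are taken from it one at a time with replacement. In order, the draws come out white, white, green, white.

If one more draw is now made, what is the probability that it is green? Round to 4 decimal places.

Under each hypothesis, the probability of the observed sequence is: P(data | bowl A) = (2/5)(2/5)(3/5)(2/5) = 0.0384; P(data | bowl B) = (1/12)(1/12)(11/12)(1/12) = 0.00053048; P(data | bowl C) = (1/11)(1/11)(10/11)(1/11) = 0.00068301; P(data | bowl D) = (1/5)(1/5)(4/5)(1/5) = 0.0064; P(data | bowl E) = (5/8)(5/8)(3/8)(5/8) = 0.091553.
The prior-weighted likelihoods are 1/5 · 0.0384 = 0.00768, 1/5 · 0.00053048 = 0.0001061, 1/5 · 0.00068301 = 0.0001366, 1/5 · 0.0064 = 0.00128, 1/5 · 0.091553 = 0.018311; these sum to 0.027513.
Dividing through by the total gives posterior P(bowl A | data) = 0.27914, P(bowl B | data) = 0.0038562, P(bowl C | data) = 0.004965, P(bowl D | data) = 0.046523, P(bowl E | data) = 0.66552.
So P(green next | data) = Σ P(green next | H) P(H | data) = (3/5)(0.27914) + (11/12)(0.0038562) + (10/11)(0.004965) + (4/5)(0.046523) + (3/8)(0.66552) = 0.46232.

0.4623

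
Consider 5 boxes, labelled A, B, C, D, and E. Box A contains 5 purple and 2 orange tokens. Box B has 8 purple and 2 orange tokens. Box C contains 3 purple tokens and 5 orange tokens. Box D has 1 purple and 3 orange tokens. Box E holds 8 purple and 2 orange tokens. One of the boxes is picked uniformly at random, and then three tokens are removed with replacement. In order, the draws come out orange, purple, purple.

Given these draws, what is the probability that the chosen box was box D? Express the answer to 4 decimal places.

The likelihood of the observed sequence under each hypothesis: P(data | box A) = (2/7)(5/7)(5/7) = 0.14577; P(data | box B) = (2/10)(8/10)(8/10) = 0.128; P(data | box C) = (5/8)(3/8)(3/8) = 0.087891; P(data | box D) = (3/4)(1/4)(1/4) = 0.046875; P(data | box E) = (2/10)(8/10)(8/10) = 0.128.
Multiplying each by its prior: 1/5 · 0.14577 = 0.029155, 1/5 · 0.128 = 0.0256, 1/5 · 0.087891 = 0.017578, 1/5 · 0.046875 = 0.009375, 1/5 · 0.128 = 0.0256; summing to 0.10731.
So P(box D | data) = (0.009375) / (0.10731) = 0.087366.

0.0874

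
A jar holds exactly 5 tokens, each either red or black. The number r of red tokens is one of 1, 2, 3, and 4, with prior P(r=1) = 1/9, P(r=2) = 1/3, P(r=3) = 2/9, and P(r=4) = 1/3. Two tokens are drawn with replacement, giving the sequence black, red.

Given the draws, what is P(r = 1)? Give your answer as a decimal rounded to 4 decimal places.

For each hypothesis, P(data | H) works out to: P(data | r = 1) = (4/5)(1/5) = 4/25; P(data | r = 2) = (3/5)(2/5) = 6/25; P(data | r = 3) = (2/5)(3/5) = 6/25; P(data | r = 4) = (1/5)(4/5) = 4/25.
Multiplying each by its prior: 1/9 · 4/25 = 4/225, 1/3 · 6/25 = 2/25, 2/9 · 6/25 = 4/75, 1/3 · 4/25 = 4/75; with total 46/225.
Hence P(r = 1 | data) = (4/225) / (46/225) = 2/23.

0.0870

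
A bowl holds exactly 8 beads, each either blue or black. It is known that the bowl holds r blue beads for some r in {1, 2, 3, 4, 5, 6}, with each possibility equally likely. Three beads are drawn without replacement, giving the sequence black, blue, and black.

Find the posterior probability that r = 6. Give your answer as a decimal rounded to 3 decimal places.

0.048

Compute the likelihood of the observed sequence for each case: P(data | r = 1) = (7/8)(1/7)(6/6) = 1/8; P(data | r = 2) = (6/8)(2/7)(5/6) = 5/28; P(data | r = 3) = (5/8)(3/7)(4/6) = 5/28; P(data | r = 4) = (4/8)(4/7)(3/6) = 1/7; P(data | r = 5) = (3/8)(5/7)(2/6) = 5/56; P(data | r = 6) = (2/8)(6/7)(1/6) = 1/28.
Weighting by the prior gives 1/6 · 1/8 = 1/48, 1/6 · 5/28 = 5/168, 1/6 · 5/28 = 5/168, 1/6 · 1/7 = 1/42, 1/6 · 5/56 = 5/336, 1/6 · 1/28 = 1/168; these sum to 1/8.
Therefore the posterior P(r = 6 | data) = (1/168) / (1/8) = 1/21.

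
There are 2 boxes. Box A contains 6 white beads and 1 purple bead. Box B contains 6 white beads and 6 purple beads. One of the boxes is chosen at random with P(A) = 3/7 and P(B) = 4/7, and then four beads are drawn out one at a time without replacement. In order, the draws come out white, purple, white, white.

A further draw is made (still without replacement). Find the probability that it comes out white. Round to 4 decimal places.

The likelihood of the observed sequence under each hypothesis: P(data | box A) = (6/7)(1/6)(5/5)(4/4) = 0.14286; P(data | box B) = (6/12)(6/11)(5/10)(4/9) = 0.060606.
Weighting by the prior gives 3/7 · 0.14286 = 0.061224, 4/7 · 0.060606 = 0.034632; summing to 0.095857.
The posterior is then P(box A | data) = 0.63871, P(box B | data) = 0.36129.
So P(white next | data) = Σ P(white next | H) P(H | data) = (1)(0.63871) + (3/8)(0.36129) = 0.77419.

0.7742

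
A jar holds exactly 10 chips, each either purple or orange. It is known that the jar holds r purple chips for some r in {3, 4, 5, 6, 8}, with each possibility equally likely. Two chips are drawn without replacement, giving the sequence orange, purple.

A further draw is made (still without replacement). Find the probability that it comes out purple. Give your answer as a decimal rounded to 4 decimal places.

0.5068

Compute the likelihood of the observed sequence for each case: P(data | r = 3) = (7/10)(3/9) = 7/30; P(data | r = 4) = (6/10)(4/9) = 4/15; P(data | r = 5) = (5/10)(5/9) = 5/18; P(data | r = 6) = (4/10)(6/9) = 4/15; P(data | r = 8) = (2/10)(8/9) = 8/45.
The prior-weighted likelihoods are 1/5 · 7/30 = 7/150, 1/5 · 4/15 = 4/75, 1/5 · 5/18 = 1/18, 1/5 · 4/15 = 4/75, 1/5 · 8/45 = 8/225; summing to 11/45.
Normalising, the posterior is P(r = 3 | data) = 21/110, P(r = 4 | data) = 12/55, P(r = 5 | data) = 5/22, P(r = 6 | data) = 12/55, P(r = 8 | data) = 8/55.
The predictive probability is P(purple next | data) = (1/4)(21/110) + (3/8)(12/55) + (1/2)(5/22) + (5/8)(12/55) + (7/8)(8/55) = 223/440.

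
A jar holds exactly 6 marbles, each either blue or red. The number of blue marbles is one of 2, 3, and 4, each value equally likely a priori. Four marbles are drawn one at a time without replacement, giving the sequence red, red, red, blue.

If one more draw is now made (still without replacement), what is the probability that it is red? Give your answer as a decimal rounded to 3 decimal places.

The likelihood of the observed sequence under each hypothesis: P(data | r = 2) = (4/6)(3/5)(2/4)(2/3) = 2/15; P(data | r = 3) = (3/6)(2/5)(1/4)(3/3) = 1/20; P(data | r = 4) = (2/6)(1/5)(0/4) = 0.
The prior-weighted likelihoods are 1/3 · 2/15 = 2/45, 1/3 · 1/20 = 1/60, 1/3 · 0 = 0; with total 11/180.
Dividing through by the total gives posterior P(r = 2 | data) = 8/11, P(r = 3 | data) = 3/11, P(r = 4 | data) = 0.
Averaging over the posterior, P(red next | data) = (1/2)(8/11) + (0)(3/11) = 4/11.

0.364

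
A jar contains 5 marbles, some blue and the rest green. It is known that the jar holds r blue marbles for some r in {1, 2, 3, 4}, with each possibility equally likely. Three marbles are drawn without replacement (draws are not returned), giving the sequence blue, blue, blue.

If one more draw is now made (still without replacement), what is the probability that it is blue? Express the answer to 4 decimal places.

The likelihood of the observed sequence under each hypothesis: P(data | r = 1) = (1/5)(0/4) = 0; P(data | r = 2) = (2/5)(1/4)(0/3) = 0; P(data | r = 3) = (3/5)(2/4)(1/3) = 1/10; P(data | r = 4) = (4/5)(3/4)(2/3) = 2/5.
Multiplying each by its prior: 1/4 · 0 = 0, 1/4 · 0 = 0, 1/4 · 1/10 = 1/40, 1/4 · 2/5 = 1/10; summing to 1/8.
The posterior is then P(r = 1 | data) = 0, P(r = 2 | data) = 0, P(r = 3 | data) = 1/5, P(r = 4 | data) = 4/5.
Averaging over the posterior, P(blue next | data) = (0)(1/5) + (1/2)(4/5) = 2/5.

0.4000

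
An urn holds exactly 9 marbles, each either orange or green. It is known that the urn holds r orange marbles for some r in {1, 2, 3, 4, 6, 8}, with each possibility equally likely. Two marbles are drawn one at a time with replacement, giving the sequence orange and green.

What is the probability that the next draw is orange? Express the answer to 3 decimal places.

0.442

Under each hypothesis, the probability of the observed sequence is: P(data | r = 1) = (1/9)(8/9) = 8/81; P(data | r = 2) = (2/9)(7/9) = 14/81; P(data | r = 3) = (3/9)(6/9) = 2/9; P(data | r = 4) = (4/9)(5/9) = 20/81; P(data | r = 6) = (6/9)(3/9) = 2/9; P(data | r = 8) = (8/9)(1/9) = 8/81.
Multiplying each by its prior: 1/6 · 8/81 = 4/243, 1/6 · 14/81 = 7/243, 1/6 · 2/9 = 1/27, 1/6 · 20/81 = 10/243, 1/6 · 2/9 = 1/27, 1/6 · 8/81 = 4/243; these sum to 43/243.
Normalising, the posterior is P(r = 1 | data) = 4/43, P(r = 2 | data) = 7/43, P(r = 3 | data) = 9/43, P(r = 4 | data) = 10/43, P(r = 6 | data) = 9/43, P(r = 8 | data) = 4/43.
Averaging over the posterior, P(orange next | data) = (1/9)(4/43) + (2/9)(7/43) + (1/3)(9/43) + (4/9)(10/43) + (2/3)(9/43) + (8/9)(4/43) = 19/43.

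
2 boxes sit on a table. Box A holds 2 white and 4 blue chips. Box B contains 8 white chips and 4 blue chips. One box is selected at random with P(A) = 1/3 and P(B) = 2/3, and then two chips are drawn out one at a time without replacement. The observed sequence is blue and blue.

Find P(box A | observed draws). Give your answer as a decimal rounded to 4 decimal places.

0.6875

The likelihood of the observed sequence under each hypothesis: P(data | box A) = (4/6)(3/5) = 2/5; P(data | box B) = (4/12)(3/11) = 1/11.
The prior-weighted likelihoods are 1/3 · 2/5 = 2/15, 2/3 · 1/11 = 2/33; with total 32/165.
By Bayes' rule, P(box A | data) = (2/15) / (32/165) = 11/16.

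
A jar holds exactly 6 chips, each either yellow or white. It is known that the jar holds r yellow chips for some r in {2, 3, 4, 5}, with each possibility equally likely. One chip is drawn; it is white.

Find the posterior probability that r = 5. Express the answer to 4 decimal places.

0.1000

For each hypothesis, P(data | H) works out to: P(data | r = 2) = (4/6) = 2/3; P(data | r = 3) = (3/6) = 1/2; P(data | r = 4) = (2/6) = 1/3; P(data | r = 5) = (1/6) = 1/6.
Multiplying each by its prior: 1/4 · 2/3 = 1/6, 1/4 · 1/2 = 1/8, 1/4 · 1/3 = 1/12, 1/4 · 1/6 = 1/24; summing to 5/12.
So P(r = 5 | data) = (1/24) / (5/12) = 1/10.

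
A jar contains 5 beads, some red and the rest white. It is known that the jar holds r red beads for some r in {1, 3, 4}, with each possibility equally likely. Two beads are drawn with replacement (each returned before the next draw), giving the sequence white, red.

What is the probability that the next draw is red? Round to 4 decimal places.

0.5429

Compute the likelihood of the observed sequence for each case: P(data | r = 1) = (4/5)(1/5) = 4/25; P(data | r = 3) = (2/5)(3/5) = 6/25; P(data | r = 4) = (1/5)(4/5) = 4/25.
Weighting by the prior gives 1/3 · 4/25 = 4/75, 1/3 · 6/25 = 2/25, 1/3 · 4/25 = 4/75; these sum to 14/75.
The posterior is then P(r = 1 | data) = 2/7, P(r = 3 | data) = 3/7, P(r = 4 | data) = 2/7.
Averaging over the posterior, P(red next | data) = (1/5)(2/7) + (3/5)(3/7) + (4/5)(2/7) = 19/35.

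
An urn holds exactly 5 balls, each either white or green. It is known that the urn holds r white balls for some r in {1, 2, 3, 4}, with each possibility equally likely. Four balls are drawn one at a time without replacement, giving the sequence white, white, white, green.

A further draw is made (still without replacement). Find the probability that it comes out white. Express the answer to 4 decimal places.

For each hypothesis, P(data | H) works out to: P(data | r = 1) = (1/5)(0/4) = 0; P(data | r = 2) = (2/5)(1/4)(0/3) = 0; P(data | r = 3) = (3/5)(2/4)(1/3)(2/2) = 1/10; P(data | r = 4) = (4/5)(3/4)(2/3)(1/2) = 1/5.
Weighting by the prior gives 1/4 · 0 = 0, 1/4 · 0 = 0, 1/4 · 1/10 = 1/40, 1/4 · 1/5 = 1/20; summing to 3/40.
Dividing through by the total gives posterior P(r = 1 | data) = 0, P(r = 2 | data) = 0, P(r = 3 | data) = 1/3, P(r = 4 | data) = 2/3.
Averaging over the posterior, P(white next | data) = (0)(1/3) + (1)(2/3) = 2/3.

0.6667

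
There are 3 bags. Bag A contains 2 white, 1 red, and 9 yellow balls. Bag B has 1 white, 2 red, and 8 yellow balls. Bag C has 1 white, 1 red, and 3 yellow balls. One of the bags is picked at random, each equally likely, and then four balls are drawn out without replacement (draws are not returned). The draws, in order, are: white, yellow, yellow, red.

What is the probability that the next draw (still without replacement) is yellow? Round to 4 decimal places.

0.9536

Under each hypothesis, the probability of the observed sequence is: P(data | bag A) = (2/12)(9/11)(8/10)(1/9) = 0.012121; P(data | bag B) = (1/11)(8/10)(7/9)(2/8) = 0.014141; P(data | bag C) = (1/5)(3/4)(2/3)(1/2) = 0.05.
Weighting by the prior gives 1/3 · 0.012121 = 0.0040404, 1/3 · 0.014141 = 0.0047138, 1/3 · 0.05 = 0.016667; summing to 0.025421.
Normalising, the posterior is P(bag A | data) = 0.15894, P(bag B | data) = 0.18543, P(bag C | data) = 0.65563.
The predictive probability is P(yellow next | data) = (7/8)(0.15894) + (6/7)(0.18543) + (1)(0.65563) = 0.95364.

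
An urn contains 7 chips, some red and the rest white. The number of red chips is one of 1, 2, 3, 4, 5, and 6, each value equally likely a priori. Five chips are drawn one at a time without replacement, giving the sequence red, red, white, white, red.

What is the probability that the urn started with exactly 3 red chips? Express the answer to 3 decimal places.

0.214

Under each hypothesis, the probability of the observed sequence is: P(data | r = 1) = (1/7)(0/6) = 0; P(data | r = 2) = (2/7)(1/6)(5/5)(4/4)(0/3) = 0; P(data | r = 3) = (3/7)(2/6)(4/5)(3/4)(1/3) = 1/35; P(data | r = 4) = (4/7)(3/6)(3/5)(2/4)(2/3) = 2/35; P(data | r = 5) = (5/7)(4/6)(2/5)(1/4)(3/3) = 1/21; P(data | r = 6) = (6/7)(5/6)(1/5)(0/4) = 0.
Weighting by the prior gives 1/6 · 0 = 0, 1/6 · 0 = 0, 1/6 · 1/35 = 1/210, 1/6 · 2/35 = 1/105, 1/6 · 1/21 = 1/126, 1/6 · 0 = 0; these sum to 1/45.
Hence P(r = 3 | data) = (1/210) / (1/45) = 3/14.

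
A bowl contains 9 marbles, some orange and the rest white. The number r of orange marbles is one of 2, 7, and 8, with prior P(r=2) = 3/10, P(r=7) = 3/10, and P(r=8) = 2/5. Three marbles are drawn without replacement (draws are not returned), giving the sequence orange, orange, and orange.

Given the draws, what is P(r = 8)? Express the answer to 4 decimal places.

For each hypothesis, P(data | H) works out to: P(data | r = 2) = (2/9)(1/8)(0/7) = 0; P(data | r = 7) = (7/9)(6/8)(5/7) = 5/12; P(data | r = 8) = (8/9)(7/8)(6/7) = 2/3.
Weighting by the prior gives 3/10 · 0 = 0, 3/10 · 5/12 = 1/8, 2/5 · 2/3 = 4/15; with total 47/120.
So P(r = 8 | data) = (4/15) / (47/120) = 32/47.

0.6809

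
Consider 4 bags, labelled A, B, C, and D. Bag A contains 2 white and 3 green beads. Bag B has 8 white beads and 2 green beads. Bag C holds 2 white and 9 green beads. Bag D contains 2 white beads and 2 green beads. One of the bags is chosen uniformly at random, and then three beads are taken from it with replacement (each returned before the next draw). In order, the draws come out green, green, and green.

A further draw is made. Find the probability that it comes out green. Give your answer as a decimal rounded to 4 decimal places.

0.7158

For each hypothesis, P(data | H) works out to: P(data | bag A) = (3/5)(3/5)(3/5) = 0.216; P(data | bag B) = (2/10)(2/10)(2/10) = 0.008; P(data | bag C) = (9/11)(9/11)(9/11) = 0.54771; P(data | bag D) = (2/4)(2/4)(2/4) = 0.125.
Weighting by the prior gives 1/4 · 0.216 = 0.054, 1/4 · 0.008 = 0.002, 1/4 · 0.54771 = 0.13693, 1/4 · 0.125 = 0.03125; with total 0.22418.
Dividing through by the total gives posterior P(bag A | data) = 0.24088, P(bag B | data) = 0.0089215, P(bag C | data) = 0.6108, P(bag D | data) = 0.1394.
So P(green next | data) = Σ P(green next | H) P(H | data) = (3/5)(0.24088) + (1/5)(0.0089215) + (9/11)(0.6108) + (1/2)(0.1394) = 0.71576.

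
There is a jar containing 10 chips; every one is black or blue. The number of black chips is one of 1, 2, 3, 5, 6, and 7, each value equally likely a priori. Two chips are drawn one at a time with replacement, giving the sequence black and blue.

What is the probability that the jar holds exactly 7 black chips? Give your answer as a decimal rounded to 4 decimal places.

Under each hypothesis, the probability of the observed sequence is: P(data | r = 1) = (1/10)(9/10) = 9/100; P(data | r = 2) = (2/10)(8/10) = 4/25; P(data | r = 3) = (3/10)(7/10) = 21/100; P(data | r = 5) = (5/10)(5/10) = 1/4; P(data | r = 6) = (6/10)(4/10) = 6/25; P(data | r = 7) = (7/10)(3/10) = 21/100.
Weighting by the prior gives 1/6 · 9/100 = 3/200, 1/6 · 4/25 = 2/75, 1/6 · 21/100 = 7/200, 1/6 · 1/4 = 1/24, 1/6 · 6/25 = 1/25, 1/6 · 21/100 = 7/200; summing to 29/150.
Hence P(r = 7 | data) = (7/200) / (29/150) = 21/116.

0.1810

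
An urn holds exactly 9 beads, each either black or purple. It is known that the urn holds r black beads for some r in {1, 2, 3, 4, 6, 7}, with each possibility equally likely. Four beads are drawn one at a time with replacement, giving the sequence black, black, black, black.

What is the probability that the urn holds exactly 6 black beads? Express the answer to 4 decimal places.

Compute the likelihood of the observed sequence for each case: P(data | r = 1) = (1/9)(1/9)(1/9)(1/9) = 0.00015242; P(data | r = 2) = (2/9)(2/9)(2/9)(2/9) = 0.0024387; P(data | r = 3) = (3/9)(3/9)(3/9)(3/9) = 0.012346; P(data | r = 4) = (4/9)(4/9)(4/9)(4/9) = 0.039018; P(data | r = 6) = (6/9)(6/9)(6/9)(6/9) = 0.19753; P(data | r = 7) = (7/9)(7/9)(7/9)(7/9) = 0.36595.
The prior-weighted likelihoods are 1/6 · 0.00015242 = 2.5403e-05, 1/6 · 0.0024387 = 0.00040644, 1/6 · 0.012346 = 0.0020576, 1/6 · 0.039018 = 0.0065031, 1/6 · 0.19753 = 0.032922, 1/6 · 0.36595 = 0.060992; summing to 0.10291.
Therefore the posterior P(r = 6 | data) = (0.032922) / (0.10291) = 0.31992.

0.3199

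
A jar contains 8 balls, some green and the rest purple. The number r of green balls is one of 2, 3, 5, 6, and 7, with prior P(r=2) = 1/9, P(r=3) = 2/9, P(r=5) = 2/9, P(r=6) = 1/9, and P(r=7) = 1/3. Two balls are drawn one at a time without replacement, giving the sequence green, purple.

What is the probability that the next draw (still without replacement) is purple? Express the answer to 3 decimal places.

0.400

Under each hypothesis, the probability of the observed sequence is: P(data | r = 2) = (2/8)(6/7) = 3/14; P(data | r = 3) = (3/8)(5/7) = 15/56; P(data | r = 5) = (5/8)(3/7) = 15/56; P(data | r = 6) = (6/8)(2/7) = 3/14; P(data | r = 7) = (7/8)(1/7) = 1/8.
Multiplying each by its prior: 1/9 · 3/14 = 1/42, 2/9 · 15/56 = 5/84, 2/9 · 15/56 = 5/84, 1/9 · 3/14 = 1/42, 1/3 · 1/8 = 1/24; these sum to 5/24.
Dividing through by the total gives posterior P(r = 2 | data) = 4/35, P(r = 3 | data) = 2/7, P(r = 5 | data) = 2/7, P(r = 6 | data) = 4/35, P(r = 7 | data) = 1/5.
So P(purple next | data) = Σ P(purple next | H) P(H | data) = (5/6)(4/35) + (2/3)(2/7) + (1/3)(2/7) + (1/6)(4/35) + (0)(1/5) = 2/5.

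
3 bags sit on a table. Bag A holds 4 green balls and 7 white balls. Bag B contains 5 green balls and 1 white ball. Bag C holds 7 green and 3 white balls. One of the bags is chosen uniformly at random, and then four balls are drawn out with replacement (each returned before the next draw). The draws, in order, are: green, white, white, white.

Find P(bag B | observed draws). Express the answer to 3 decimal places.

0.033

Under each hypothesis, the probability of the observed sequence is: P(data | bag A) = (4/11)(7/11)(7/11)(7/11) = 0.093709; P(data | bag B) = (5/6)(1/6)(1/6)(1/6) = 0.003858; P(data | bag C) = (7/10)(3/10)(3/10)(3/10) = 0.0189.
Weighting by the prior gives 1/3 · 0.093709 = 0.031236, 1/3 · 0.003858 = 0.001286, 1/3 · 0.0189 = 0.0063; with total 0.038822.
By Bayes' rule, P(bag B | data) = (0.001286) / (0.038822) = 0.033125.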